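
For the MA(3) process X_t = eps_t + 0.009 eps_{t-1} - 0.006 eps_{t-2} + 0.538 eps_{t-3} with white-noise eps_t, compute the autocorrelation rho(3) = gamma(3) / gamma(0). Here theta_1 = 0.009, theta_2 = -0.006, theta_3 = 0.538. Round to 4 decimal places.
\rho(3) = 0.4172

For an MA(q) process with theta_0 = 1, the autocovariance is
  gamma(k) = sigma^2 * sum_{i=0..q-k} theta_i * theta_{i+k},
and rho(k) = gamma(k) / gamma(0). Sigma^2 cancels.
  numerator   = (1)*(0.538) = 0.538.
  denominator = (1)^2 + (0.009)^2 + (-0.006)^2 + (0.538)^2 = 1.289561.
  rho(3) = 0.538 / 1.289561 = 0.4172.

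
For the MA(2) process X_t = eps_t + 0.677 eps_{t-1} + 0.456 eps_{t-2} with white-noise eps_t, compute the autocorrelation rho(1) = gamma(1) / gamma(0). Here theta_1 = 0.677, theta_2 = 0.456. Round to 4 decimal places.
\rho(1) = 0.5916

For an MA(q) process with theta_0 = 1, the autocovariance is
  gamma(k) = sigma^2 * sum_{i=0..q-k} theta_i * theta_{i+k},
and rho(k) = gamma(k) / gamma(0). Sigma^2 cancels.
  numerator   = (1)*(0.677) + (0.677)*(0.456) = 0.985712.
  denominator = (1)^2 + (0.677)^2 + (0.456)^2 = 1.666265.
  rho(1) = 0.985712 / 1.666265 = 0.5916.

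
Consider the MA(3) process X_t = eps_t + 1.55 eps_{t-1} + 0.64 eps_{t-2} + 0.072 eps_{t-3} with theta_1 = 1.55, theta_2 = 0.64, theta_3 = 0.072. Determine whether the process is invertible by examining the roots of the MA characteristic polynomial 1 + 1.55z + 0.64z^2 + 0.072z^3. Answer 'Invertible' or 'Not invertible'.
\text{Invertible}

The MA(q) characteristic polynomial is P(z) = 1 + 1.55z + 0.64z^2 + 0.072z^3.
Invertibility requires all roots to lie outside the unit circle, i.e. |z| > 1 for every root.
Degree 3: look for a simple real root z0 first, then factor out (1 - z/z0) and solve the remaining quadratic.
Testing z0 = -2.5: P(-2.5) = 1 + (1.55)(-2.5) + (0.64)(-2.5)^2 + (0.072)(-2.5)^3
  = 1 + (-3.875) + (4) + (-1.125) = 0.  So z_0 = -2.5 is a root, |z_0| = 2.5.
Divide out the factor (1 + 0.4 z) = (1 - z/z0) (since 1/z0 = -0.4):
  P(z) = (1 + 0.4 z)(1 + (1.15) z + (0.18) z^2)
  [check: z-coef 1.15 - (-0.4) = 1.55; z^2-coef 0.18 - (-0.4)(1.15) = 0.64; z^3-coef -(-0.4)(0.18) = 0.072.]
Remaining roots from the quadratic factor 1 + (1.15) z + (0.18) z^2:
  Set 1 + (1.15) z + (0.18) z^2 = 0, i.e. a z^2 + b z + c = 0 with a = 0.18, b = 1.15, c = 1.
  Discriminant D = b^2 - 4ac = (1.15)^2 - 4*(0.18)*1 = 1.3225 - (0.72) = 0.6025.
  D >= 0, so the roots are real: z = (-b +/- sqrt(D)) / (2a) = (-1.15 +/- 0.776209) / (0.36).
    z_1 = (-1.15 + 0.776209) / (0.36) = -1.0383,   |z_1| = 1.0383.
    z_2 = (-1.15 - 0.776209) / (0.36) = -5.3506,   |z_2| = 5.3506.
Moduli of all roots: 2.5000, 1.0383, 5.3506.
All moduli strictly greater than 1? Yes.
Verdict: Invertible.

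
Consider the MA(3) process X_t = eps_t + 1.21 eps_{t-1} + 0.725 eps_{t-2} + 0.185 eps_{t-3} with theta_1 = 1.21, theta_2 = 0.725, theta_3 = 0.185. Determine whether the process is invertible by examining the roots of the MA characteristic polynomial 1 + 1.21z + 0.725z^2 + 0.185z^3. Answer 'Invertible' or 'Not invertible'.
\text{Invertible}

The MA(q) characteristic polynomial is P(z) = 1 + 1.21z + 0.725z^2 + 0.185z^3.
Invertibility requires all roots to lie outside the unit circle, i.e. |z| > 1 for every root.
Degree 3: look for a simple real root z0 first, then factor out (1 - z/z0) and solve the remaining quadratic.
Testing z0 = -2: P(-2) = 1 + (1.21)(-2) + (0.725)(-2)^2 + (0.185)(-2)^3
  = 1 + (-2.42) + (2.9) + (-1.48) = 0.  So z_0 = -2 is a root, |z_0| = 2.
Divide out the factor (1 + 0.5 z) = (1 - z/z0) (since 1/z0 = -0.5):
  P(z) = (1 + 0.5 z)(1 + (0.71) z + (0.37) z^2)
  [check: z-coef 0.71 - (-0.5) = 1.21; z^2-coef 0.37 - (-0.5)(0.71) = 0.725; z^3-coef -(-0.5)(0.37) = 0.185.]
Remaining roots from the quadratic factor 1 + (0.71) z + (0.37) z^2:
  Set 1 + (0.71) z + (0.37) z^2 = 0, i.e. a z^2 + b z + c = 0 with a = 0.37, b = 0.71, c = 1.
  Discriminant D = b^2 - 4ac = (0.71)^2 - 4*(0.37)*1 = 0.5041 - (1.48) = -0.9759.
  D < 0, so the roots are the complex-conjugate pair z = (-b +/- i sqrt(-D)) / (2a) = -0.9595 +/- 1.335i.
  For a conjugate pair |z|^2 = z * conj(z) = (product of roots) = c/a = 1/(0.37) = 2.702703, so |z| = sqrt(2.702703) = 1.644 for both roots.
Moduli of all roots: 2.0000, 1.6440, 1.6440.
All moduli strictly greater than 1? Yes.
Verdict: Invertible.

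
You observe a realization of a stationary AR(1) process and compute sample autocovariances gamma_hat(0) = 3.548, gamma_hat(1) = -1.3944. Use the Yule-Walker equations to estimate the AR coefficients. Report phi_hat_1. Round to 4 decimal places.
\hat\phi_{1} = -0.3930

The Yule-Walker equations for an AR(p) process read, in matrix form,
  Gamma_p phi = r_p,   with   (Gamma_p)_{ij} = gamma(|i - j|),
                       (r_p)_i = gamma(i),   i,j = 1..p.
Substitute the sample gammas (Toeplitz matrix and right-hand side of size 1):
  Gamma_p = [[3.548]]
  r_p     = [-1.3944]
With p = 1 this is the single equation gamma(0) phi_1 = gamma(1):
  phi_hat_1 = gamma(1) / gamma(0) = -1.3944 / 3.548 = -0.3930.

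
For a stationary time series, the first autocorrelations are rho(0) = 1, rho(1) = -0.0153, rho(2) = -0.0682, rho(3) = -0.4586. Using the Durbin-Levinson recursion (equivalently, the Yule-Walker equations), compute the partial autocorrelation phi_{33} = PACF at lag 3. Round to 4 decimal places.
\phi_{33} = -0.4630

The PACF at lag k is phi_{kk}, the last component of the solution
to the Yule-Walker system G_k phi = r_k where
  (G_k)_{ij} = rho(|i - j|), (r_k)_i = rho(i), i,j = 1..k.
Equivalently, Durbin-Levinson gives phi_{kk} iteratively:
  phi_{11} = rho(1)
  phi_{kk} = [rho(k) - sum_{j=1..k-1} phi_{k-1,j} rho(k-j)]
            / [1 - sum_{j=1..k-1} phi_{k-1,j} rho(j)],
  phi_{k,j} = phi_{k-1,j} - phi_{kk} phi_{k-1,k-j},  j = 1..k-1.
Step k = 1:
  phi_11 = rho(1) = -0.0153.
Step k = 2:
  phi_22 = [rho(2) - phi_11 rho(1)] / [1 - phi_11 rho(1)] = [-0.0682 - (-0.0153)(-0.0153)] / [1 - (-0.0153)(-0.0153)]
         = -0.06843409 / 0.99976591 = -0.06845.
  Update: phi_21 = phi_11 - phi_22 phi_11 = -0.0153 - (-0.06845)(-0.0153) = -0.016347.
Step k = 3:
  phi_33 = [rho(3) - phi_21 rho(2) - phi_22 rho(1)] / [1 - phi_21 rho(1) - phi_22 rho(2)]
    numerator   = -0.4586 - (-0.016347)(-0.0682) - (-0.06845)(-0.0153) = -0.46076217
    denominator = 1 - (-0.016347)(-0.0153) - (-0.06845)(-0.0682) = 0.99508159
  phi_33 = -0.46076217 / 0.99508159 = -0.463.
Therefore phi_{33} = -0.4630.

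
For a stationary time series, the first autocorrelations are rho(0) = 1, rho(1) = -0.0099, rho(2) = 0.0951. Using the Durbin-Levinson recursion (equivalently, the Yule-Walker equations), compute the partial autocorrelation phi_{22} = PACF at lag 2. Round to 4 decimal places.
\phi_{22} = 0.0950

The PACF at lag k is phi_{kk}, the last component of the solution
to the Yule-Walker system G_k phi = r_k where
  (G_k)_{ij} = rho(|i - j|), (r_k)_i = rho(i), i,j = 1..k.
Equivalently, Durbin-Levinson gives phi_{kk} iteratively:
  phi_{11} = rho(1)
  phi_{kk} = [rho(k) - sum_{j=1..k-1} phi_{k-1,j} rho(k-j)]
            / [1 - sum_{j=1..k-1} phi_{k-1,j} rho(j)],
  phi_{k,j} = phi_{k-1,j} - phi_{kk} phi_{k-1,k-j},  j = 1..k-1.
Step k = 1:
  phi_11 = rho(1) = -0.0099.
Step k = 2:
  phi_22 = [rho(2) - phi_11 rho(1)] / [1 - phi_11 rho(1)] = [0.0951 - (-0.0099)(-0.0099)] / [1 - (-0.0099)(-0.0099)]
         = 0.09500199 / 0.99990199 = 0.095.
Therefore phi_{22} = 0.0950.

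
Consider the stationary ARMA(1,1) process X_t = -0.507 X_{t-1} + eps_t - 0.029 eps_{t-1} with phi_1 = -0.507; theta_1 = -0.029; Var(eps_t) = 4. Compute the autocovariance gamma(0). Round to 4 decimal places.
\gamma(0) = 5.5468

Multiply the model equation by X_{t-k} and take expectations. With theta_0 = psi_0 = 1 and psi_j the MA(infinity) weights, this gives
  gamma(k) - sum_i phi_i gamma(k-i) = c_k,
  c_k = sigma^2 * sum_{j=k..q} theta_j psi_{j-k}   (c_k = 0 for k > q),
using gamma(-m) = gamma(m).
psi-weights needed (psi_j = theta_j + sum_i phi_i psi_{j-i}):
  psi_1 = theta_1 + phi_1 = -0.029 + (-0.507) = -0.536
Right-hand sides:
  c_0 = sigma^2 (1 + theta_1 psi_1) = 4 * (1 + (-0.029)(-0.536)) = 4 * 1.015544 = 4.062176
  c_1 = sigma^2 theta_1 = 4 * (-0.029) = -0.116
  c_2 = 0
Equations for k = 0 and k = 1 (AR order 1):
  gamma(0) = phi_1 gamma(1) + c_0
  gamma(1) = phi_1 gamma(0) + c_1
Substituting the second into the first: gamma(0) (1 - phi_1^2) = c_0 + phi_1 c_1, so
  gamma(0) = (c_0 + phi_1 c_1) / (1 - phi_1^2) = (4.062176 + (-0.507)(-0.116)) / (1 - (-0.507)^2) = 4.120988 / 0.742951 = 5.546783.
Therefore gamma(0) = 5.5468 (to 4 decimal places).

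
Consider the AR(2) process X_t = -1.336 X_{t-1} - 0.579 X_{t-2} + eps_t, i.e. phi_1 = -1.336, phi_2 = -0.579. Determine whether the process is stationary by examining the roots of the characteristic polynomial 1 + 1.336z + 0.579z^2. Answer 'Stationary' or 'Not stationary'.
\text{Stationary}

The AR(p) characteristic polynomial is P(z) = 1 + 1.336z + 0.579z^2.
Stationarity requires all roots to lie outside the unit circle, i.e. |z| > 1 for every root.
Set 1 + (1.336) z + (0.579) z^2 = 0, i.e. a z^2 + b z + c = 0 with a = 0.579, b = 1.336, c = 1.
Discriminant D = b^2 - 4ac = (1.336)^2 - 4*(0.579)*1 = 1.784896 - (2.316) = -0.531104.
D < 0, so the roots are the complex-conjugate pair z = (-b +/- i sqrt(-D)) / (2a) = -1.1537 +/- 0.6293i.
For a conjugate pair |z|^2 = z * conj(z) = (product of roots) = c/a = 1/(0.579) = 1.727116, so |z| = sqrt(1.727116) = 1.3142 for both roots.
Moduli of all roots: 1.3142, 1.3142.
All moduli strictly greater than 1? Yes.
Verdict: Stationary.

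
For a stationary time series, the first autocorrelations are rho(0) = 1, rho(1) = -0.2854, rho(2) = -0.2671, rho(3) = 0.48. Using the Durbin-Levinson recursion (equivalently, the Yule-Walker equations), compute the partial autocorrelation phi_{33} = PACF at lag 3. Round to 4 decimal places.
\phi_{33} = 0.3390

The PACF at lag k is phi_{kk}, the last component of the solution
to the Yule-Walker system G_k phi = r_k where
  (G_k)_{ij} = rho(|i - j|), (r_k)_i = rho(i), i,j = 1..k.
Equivalently, Durbin-Levinson gives phi_{kk} iteratively:
  phi_{11} = rho(1)
  phi_{kk} = [rho(k) - sum_{j=1..k-1} phi_{k-1,j} rho(k-j)]
            / [1 - sum_{j=1..k-1} phi_{k-1,j} rho(j)],
  phi_{k,j} = phi_{k-1,j} - phi_{kk} phi_{k-1,k-j},  j = 1..k-1.
Step k = 1:
  phi_11 = rho(1) = -0.2854.
Step k = 2:
  phi_22 = [rho(2) - phi_11 rho(1)] / [1 - phi_11 rho(1)] = [-0.2671 - (-0.2854)(-0.2854)] / [1 - (-0.2854)(-0.2854)]
         = -0.34855316 / 0.91854684 = -0.379461.
  Update: phi_21 = phi_11 - phi_22 phi_11 = -0.2854 - (-0.379461)(-0.2854) = -0.393698.
Step k = 3:
  phi_33 = [rho(3) - phi_21 rho(2) - phi_22 rho(1)] / [1 - phi_21 rho(1) - phi_22 rho(2)]
    numerator   = 0.48 - (-0.393698)(-0.2671) - (-0.379461)(-0.2854) = 0.26654487
    denominator = 1 - (-0.393698)(-0.2854) - (-0.379461)(-0.2671) = 0.78628434
  phi_33 = 0.26654487 / 0.78628434 = 0.339.
Therefore phi_{33} = 0.3390.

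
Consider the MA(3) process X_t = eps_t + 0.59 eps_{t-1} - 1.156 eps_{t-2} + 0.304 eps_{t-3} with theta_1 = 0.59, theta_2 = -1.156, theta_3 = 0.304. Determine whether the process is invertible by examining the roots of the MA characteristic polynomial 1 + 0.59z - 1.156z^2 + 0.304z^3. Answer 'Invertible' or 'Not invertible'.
\text{Not invertible}

The MA(q) characteristic polynomial is P(z) = 1 + 0.59z - 1.156z^2 + 0.304z^3.
Invertibility requires all roots to lie outside the unit circle, i.e. |z| > 1 for every root.
Degree 3: look for a simple real root z0 first, then factor out (1 - z/z0) and solve the remaining quadratic.
Testing z0 = 2.5: P(2.5) = 1 + (0.59)(2.5) + (-1.156)(2.5)^2 + (0.304)(2.5)^3
  = 1 + (1.475) + (-7.225) + (4.75) = 0.  So z_0 = 2.5 is a root, |z_0| = 2.5.
Divide out the factor (1 - 0.4 z) = (1 - z/z0) (since 1/z0 = 0.4):
  P(z) = (1 - 0.4 z)(1 + (0.99) z + (-0.76) z^2)
  [check: z-coef 0.99 - (0.4) = 0.59; z^2-coef -0.76 - (0.4)(0.99) = -1.156; z^3-coef -(0.4)(-0.76) = 0.304.]
Remaining roots from the quadratic factor 1 + (0.99) z + (-0.76) z^2:
  Set 1 + (0.99) z + (-0.76) z^2 = 0, i.e. a z^2 + b z + c = 0 with a = -0.76, b = 0.99, c = 1.
  Discriminant D = b^2 - 4ac = (0.99)^2 - 4*(-0.76)*1 = 0.9801 - (-3.04) = 4.0201.
  D >= 0, so the roots are real: z = (-b +/- sqrt(D)) / (2a) = (-0.99 +/- 2.005019) / (-1.52).
    z_1 = (-0.99 + 2.005019) / (-1.52) = -0.6678,   |z_1| = 0.6678.
    z_2 = (-0.99 - 2.005019) / (-1.52) = 1.9704,   |z_2| = 1.9704.
Moduli of all roots: 2.5000, 0.6678, 1.9704.
All moduli strictly greater than 1? No.
Verdict: Not invertible.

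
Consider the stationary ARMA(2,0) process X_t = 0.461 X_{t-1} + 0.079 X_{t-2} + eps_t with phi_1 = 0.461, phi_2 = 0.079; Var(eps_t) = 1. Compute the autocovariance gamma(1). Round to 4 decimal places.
\gamma(1) = 0.6721

Multiply the model equation by X_{t-k} and take expectations. With theta_0 = psi_0 = 1 and psi_j the MA(infinity) weights, this gives
  gamma(k) - sum_i phi_i gamma(k-i) = c_k,
  c_k = sigma^2 * sum_{j=k..q} theta_j psi_{j-k}   (c_k = 0 for k > q),
using gamma(-m) = gamma(m).
Pure AR (q = 0): c_0 = sigma^2 = 1, c_k = 0 for k >= 1.
Equations for k = 0, 1, 2 (AR order 2, c_2 = 0):
  (E0) gamma(0) = phi_1 gamma(1) + phi_2 gamma(2) + c_0
  (E1) gamma(1) = phi_1 gamma(0) + phi_2 gamma(1) + c_1
  (E2) gamma(2) = phi_1 gamma(1) + phi_2 gamma(0)
From (E1): gamma(1) = A gamma(0) + B with
  A = phi_1 / (1 - phi_2) = 0.461 / 0.921 = 0.500543,   B = c_1 / (1 - phi_2) = 0 / 0.921 = 0.
Insert (E2) into (E0): gamma(0) (1 - phi_2^2) = phi_1 (1 + phi_2) gamma(1) + c_0.
  phi_1 (1 + phi_2) = (0.461)(1.079) = 0.497419,   1 - phi_2^2 = 0.993759.
Replace gamma(1) by A gamma(0) + B and collect gamma(0):
  gamma(0) [0.993759 - (0.497419)(0.500543)] = c_0 = 1
  gamma(0) * 0.744779 = 1
  gamma(0) = 1 / 0.744779 = 1.342679.
  gamma(1) = A gamma(0) = (0.500543)(1.342679) = 0.672069.
Therefore gamma(1) = 0.6721 (to 4 decimal places).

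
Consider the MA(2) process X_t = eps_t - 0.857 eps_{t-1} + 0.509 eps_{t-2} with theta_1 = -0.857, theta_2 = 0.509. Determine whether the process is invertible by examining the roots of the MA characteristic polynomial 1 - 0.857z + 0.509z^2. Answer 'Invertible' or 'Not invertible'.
\text{Invertible}

The MA(q) characteristic polynomial is P(z) = 1 - 0.857z + 0.509z^2.
Invertibility requires all roots to lie outside the unit circle, i.e. |z| > 1 for every root.
Set 1 + (-0.857) z + (0.509) z^2 = 0, i.e. a z^2 + b z + c = 0 with a = 0.509, b = -0.857, c = 1.
Discriminant D = b^2 - 4ac = (-0.857)^2 - 4*(0.509)*1 = 0.734449 - (2.036) = -1.301551.
D < 0, so the roots are the complex-conjugate pair z = (-b +/- i sqrt(-D)) / (2a) = 0.8418 +/- 1.1207i.
For a conjugate pair |z|^2 = z * conj(z) = (product of roots) = c/a = 1/(0.509) = 1.964637, so |z| = sqrt(1.964637) = 1.4017 for both roots.
Moduli of all roots: 1.4017, 1.4017.
All moduli strictly greater than 1? Yes.
Verdict: Invertible.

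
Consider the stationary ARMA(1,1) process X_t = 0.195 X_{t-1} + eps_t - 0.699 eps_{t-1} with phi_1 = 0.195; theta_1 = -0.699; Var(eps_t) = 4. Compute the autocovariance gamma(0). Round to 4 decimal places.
\gamma(0) = 5.0562

Multiply the model equation by X_{t-k} and take expectations. With theta_0 = psi_0 = 1 and psi_j the MA(infinity) weights, this gives
  gamma(k) - sum_i phi_i gamma(k-i) = c_k,
  c_k = sigma^2 * sum_{j=k..q} theta_j psi_{j-k}   (c_k = 0 for k > q),
using gamma(-m) = gamma(m).
psi-weights needed (psi_j = theta_j + sum_i phi_i psi_{j-i}):
  psi_1 = theta_1 + phi_1 = -0.699 + (0.195) = -0.504
Right-hand sides:
  c_0 = sigma^2 (1 + theta_1 psi_1) = 4 * (1 + (-0.699)(-0.504)) = 4 * 1.352296 = 5.409184
  c_1 = sigma^2 theta_1 = 4 * (-0.699) = -2.796
  c_2 = 0
Equations for k = 0 and k = 1 (AR order 1):
  gamma(0) = phi_1 gamma(1) + c_0
  gamma(1) = phi_1 gamma(0) + c_1
Substituting the second into the first: gamma(0) (1 - phi_1^2) = c_0 + phi_1 c_1, so
  gamma(0) = (c_0 + phi_1 c_1) / (1 - phi_1^2) = (5.409184 + (0.195)(-2.796)) / (1 - (0.195)^2) = 4.863964 / 0.961975 = 5.056227.
Therefore gamma(0) = 5.0562 (to 4 decimal places).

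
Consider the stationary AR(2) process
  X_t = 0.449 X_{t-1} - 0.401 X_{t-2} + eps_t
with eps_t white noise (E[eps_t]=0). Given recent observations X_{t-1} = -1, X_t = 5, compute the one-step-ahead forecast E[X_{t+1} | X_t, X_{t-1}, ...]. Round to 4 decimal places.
E[X_{t+1} \mid \mathcal F_t] = 2.6460

For an AR(p) model X_t = c + sum_i phi_i X_{t-i} + eps_t, the
one-step-ahead conditional mean is
  E[X_{t+1} | X_t, ...] = c + sum_i phi_i X_{t+1-i}.
Substitute known values:
  E[X_{t+1} | ...] = (0.449) * (5) + (-0.401) * (-1)
                   = 2.6460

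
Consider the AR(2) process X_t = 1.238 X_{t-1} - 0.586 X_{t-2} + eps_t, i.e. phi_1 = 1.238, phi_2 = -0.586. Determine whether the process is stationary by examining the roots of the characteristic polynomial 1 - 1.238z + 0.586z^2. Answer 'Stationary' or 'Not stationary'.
\text{Stationary}

The AR(p) characteristic polynomial is P(z) = 1 - 1.238z + 0.586z^2.
Stationarity requires all roots to lie outside the unit circle, i.e. |z| > 1 for every root.
Set 1 + (-1.238) z + (0.586) z^2 = 0, i.e. a z^2 + b z + c = 0 with a = 0.586, b = -1.238, c = 1.
Discriminant D = b^2 - 4ac = (-1.238)^2 - 4*(0.586)*1 = 1.532644 - (2.344) = -0.811356.
D < 0, so the roots are the complex-conjugate pair z = (-b +/- i sqrt(-D)) / (2a) = 1.0563 +/- 0.7686i.
For a conjugate pair |z|^2 = z * conj(z) = (product of roots) = c/a = 1/(0.586) = 1.706485, so |z| = sqrt(1.706485) = 1.3063 for both roots.
Moduli of all roots: 1.3063, 1.3063.
All moduli strictly greater than 1? Yes.
Verdict: Stationary.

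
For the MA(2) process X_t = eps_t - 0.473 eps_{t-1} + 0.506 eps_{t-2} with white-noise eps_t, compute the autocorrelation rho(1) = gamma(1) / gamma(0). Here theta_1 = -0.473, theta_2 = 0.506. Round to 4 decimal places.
\rho(1) = -0.4814

For an MA(q) process with theta_0 = 1, the autocovariance is
  gamma(k) = sigma^2 * sum_{i=0..q-k} theta_i * theta_{i+k},
and rho(k) = gamma(k) / gamma(0). Sigma^2 cancels.
  numerator   = (1)*(-0.473) + (-0.473)*(0.506) = -0.712338.
  denominator = (1)^2 + (-0.473)^2 + (0.506)^2 = 1.479765.
  rho(1) = -0.712338 / 1.479765 = -0.4814.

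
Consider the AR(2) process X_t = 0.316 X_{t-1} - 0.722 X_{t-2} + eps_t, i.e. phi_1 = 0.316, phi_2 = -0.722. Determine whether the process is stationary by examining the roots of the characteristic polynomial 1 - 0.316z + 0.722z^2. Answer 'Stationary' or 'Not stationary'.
\text{Stationary}

The AR(p) characteristic polynomial is P(z) = 1 - 0.316z + 0.722z^2.
Stationarity requires all roots to lie outside the unit circle, i.e. |z| > 1 for every root.
Set 1 + (-0.316) z + (0.722) z^2 = 0, i.e. a z^2 + b z + c = 0 with a = 0.722, b = -0.316, c = 1.
Discriminant D = b^2 - 4ac = (-0.316)^2 - 4*(0.722)*1 = 0.099856 - (2.888) = -2.788144.
D < 0, so the roots are the complex-conjugate pair z = (-b +/- i sqrt(-D)) / (2a) = 0.2188 +/- 1.1564i.
For a conjugate pair |z|^2 = z * conj(z) = (product of roots) = c/a = 1/(0.722) = 1.385042, so |z| = sqrt(1.385042) = 1.1769 for both roots.
Moduli of all roots: 1.1769, 1.1769.
All moduli strictly greater than 1? Yes.
Verdict: Stationary.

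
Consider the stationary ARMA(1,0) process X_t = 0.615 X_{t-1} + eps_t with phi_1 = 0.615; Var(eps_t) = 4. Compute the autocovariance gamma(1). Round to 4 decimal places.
\gamma(1) = 3.9564

Multiply the model equation by X_{t-k} and take expectations. With theta_0 = psi_0 = 1 and psi_j the MA(infinity) weights, this gives
  gamma(k) - sum_i phi_i gamma(k-i) = c_k,
  c_k = sigma^2 * sum_{j=k..q} theta_j psi_{j-k}   (c_k = 0 for k > q),
using gamma(-m) = gamma(m).
Pure AR (q = 0): c_0 = sigma^2 = 4, c_k = 0 for k >= 1.
Equations for k = 0 and k = 1 (AR order 1):
  gamma(0) = phi_1 gamma(1) + c_0
  gamma(1) = phi_1 gamma(0) + c_1
Substituting the second into the first: gamma(0) (1 - phi_1^2) = c_0 + phi_1 c_1, so
  gamma(0) = c_0 / (1 - phi_1^2) = 4 / (1 - (0.615)^2) = 4 / 0.621775 = 6.433195.
  gamma(1) = phi_1 gamma(0) = (0.615)(6.433195) = 3.956415.
Therefore gamma(1) = 3.9564 (to 4 decimal places).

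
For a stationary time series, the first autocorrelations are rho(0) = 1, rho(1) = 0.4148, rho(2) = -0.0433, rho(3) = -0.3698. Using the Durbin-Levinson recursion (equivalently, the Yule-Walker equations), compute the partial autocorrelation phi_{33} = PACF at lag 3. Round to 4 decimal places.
\phi_{33} = -0.3100

The PACF at lag k is phi_{kk}, the last component of the solution
to the Yule-Walker system G_k phi = r_k where
  (G_k)_{ij} = rho(|i - j|), (r_k)_i = rho(i), i,j = 1..k.
Equivalently, Durbin-Levinson gives phi_{kk} iteratively:
  phi_{11} = rho(1)
  phi_{kk} = [rho(k) - sum_{j=1..k-1} phi_{k-1,j} rho(k-j)]
            / [1 - sum_{j=1..k-1} phi_{k-1,j} rho(j)],
  phi_{k,j} = phi_{k-1,j} - phi_{kk} phi_{k-1,k-j},  j = 1..k-1.
Step k = 1:
  phi_11 = rho(1) = 0.4148.
Step k = 2:
  phi_22 = [rho(2) - phi_11 rho(1)] / [1 - phi_11 rho(1)] = [-0.0433 - (0.4148)(0.4148)] / [1 - (0.4148)(0.4148)]
         = -0.21535904 / 0.82794096 = -0.260114.
  Update: phi_21 = phi_11 - phi_22 phi_11 = 0.4148 - (-0.260114)(0.4148) = 0.522695.
Step k = 3:
  phi_33 = [rho(3) - phi_21 rho(2) - phi_22 rho(1)] / [1 - phi_21 rho(1) - phi_22 rho(2)]
    numerator   = -0.3698 - (0.522695)(-0.0433) - (-0.260114)(0.4148) = -0.239272
    denominator = 1 - (0.522695)(0.4148) - (-0.260114)(-0.0433) = 0.77192306
  phi_33 = -0.239272 / 0.77192306 = -0.31.
Therefore phi_{33} = -0.3100.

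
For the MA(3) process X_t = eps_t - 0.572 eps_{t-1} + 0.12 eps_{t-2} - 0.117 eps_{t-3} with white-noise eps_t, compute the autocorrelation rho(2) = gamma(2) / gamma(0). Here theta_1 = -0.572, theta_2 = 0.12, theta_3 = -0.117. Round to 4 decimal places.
\rho(2) = 0.1379

For an MA(q) process with theta_0 = 1, the autocovariance is
  gamma(k) = sigma^2 * sum_{i=0..q-k} theta_i * theta_{i+k},
and rho(k) = gamma(k) / gamma(0). Sigma^2 cancels.
  numerator   = (1)*(0.12) + (-0.572)*(-0.117) = 0.186924.
  denominator = (1)^2 + (-0.572)^2 + (0.12)^2 + (-0.117)^2 = 1.355273.
  rho(2) = 0.186924 / 1.355273 = 0.1379.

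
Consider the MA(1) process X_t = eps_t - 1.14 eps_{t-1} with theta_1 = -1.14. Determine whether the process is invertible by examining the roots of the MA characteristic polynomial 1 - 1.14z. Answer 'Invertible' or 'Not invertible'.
\text{Not invertible}

The MA(q) characteristic polynomial is P(z) = 1 - 1.14z.
Invertibility requires all roots to lie outside the unit circle, i.e. |z| > 1 for every root.
This is linear in z: 1 + (-1.14) z = 0  =>  z = -1/(-1.14) = 0.877193,  |z| = 0.877193.
Moduli of all roots: 0.8772.
All moduli strictly greater than 1? No.
Verdict: Not invertible.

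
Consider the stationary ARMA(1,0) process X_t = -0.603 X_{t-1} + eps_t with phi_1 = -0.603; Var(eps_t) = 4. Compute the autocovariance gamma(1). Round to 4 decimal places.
\gamma(1) = -3.7901

Multiply the model equation by X_{t-k} and take expectations. With theta_0 = psi_0 = 1 and psi_j the MA(infinity) weights, this gives
  gamma(k) - sum_i phi_i gamma(k-i) = c_k,
  c_k = sigma^2 * sum_{j=k..q} theta_j psi_{j-k}   (c_k = 0 for k > q),
using gamma(-m) = gamma(m).
Pure AR (q = 0): c_0 = sigma^2 = 4, c_k = 0 for k >= 1.
Equations for k = 0 and k = 1 (AR order 1):
  gamma(0) = phi_1 gamma(1) + c_0
  gamma(1) = phi_1 gamma(0) + c_1
Substituting the second into the first: gamma(0) (1 - phi_1^2) = c_0 + phi_1 c_1, so
  gamma(0) = c_0 / (1 - phi_1^2) = 4 / (1 - (-0.603)^2) = 4 / 0.636391 = 6.285444.
  gamma(1) = phi_1 gamma(0) = (-0.603)(6.285444) = -3.790123.
Therefore gamma(1) = -3.7901 (to 4 decimal places).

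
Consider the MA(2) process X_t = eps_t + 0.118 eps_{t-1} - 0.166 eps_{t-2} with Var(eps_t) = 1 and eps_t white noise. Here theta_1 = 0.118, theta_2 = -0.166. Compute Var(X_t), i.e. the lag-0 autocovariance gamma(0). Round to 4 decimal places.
\gamma(0) = 1.0415

For an MA(q) process X_t = eps_t + sum_i theta_i eps_{t-i} with
Var(eps_t) = sigma^2, the variance is
  gamma(0) = sigma^2 * (1 + sum_i theta_i^2).
  sum_i theta_i^2 = (0.118)^2 + (-0.166)^2 = 0.013924 + 0.027556 = 0.04148.
  gamma(0) = 1 * (1 + 0.04148) = 1 * 1.04148 = 1.04148, which rounds to 1.0415.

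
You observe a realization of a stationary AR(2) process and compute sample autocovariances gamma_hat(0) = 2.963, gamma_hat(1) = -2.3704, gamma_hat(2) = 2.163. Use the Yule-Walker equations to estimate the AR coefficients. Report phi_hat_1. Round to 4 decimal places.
\hat\phi_{1} = -0.6000

The Yule-Walker equations for an AR(p) process read, in matrix form,
  Gamma_p phi = r_p,   with   (Gamma_p)_{ij} = gamma(|i - j|),
                       (r_p)_i = gamma(i),   i,j = 1..p.
Substitute the sample gammas (Toeplitz matrix and right-hand side of size 2):
  Gamma_p = [[2.963, -2.3704], [-2.3704, 2.963]]
  r_p     = [-2.3704, 2.163]
Written out:
  2.963 phi_1 - 2.3704 phi_2 = -2.3704
  -2.3704 phi_1 + 2.963 phi_2 = 2.163
Solve by Cramer's rule:
  det = gamma(0)^2 - gamma(1)^2 = (2.963)^2 - (-2.3704)^2 = 8.779369 - 5.61879616 = 3.16057284
  phi_hat_1 = [gamma(1) gamma(0) - gamma(1) gamma(2)] / det = [(-2.3704)(2.963) - (-2.3704)(2.163)] / 3.16057284 = -1.89632 / 3.16057284 = -0.6
  phi_hat_2 = [gamma(0) gamma(2) - gamma(1)^2] / det = [(2.963)(2.163) - (-2.3704)^2] / 3.16057284 = 0.79017284 / 3.16057284 = 0.25
So phi_hat = [-0.6000, 0.2500].
Therefore phi_hat_1 = -0.6000.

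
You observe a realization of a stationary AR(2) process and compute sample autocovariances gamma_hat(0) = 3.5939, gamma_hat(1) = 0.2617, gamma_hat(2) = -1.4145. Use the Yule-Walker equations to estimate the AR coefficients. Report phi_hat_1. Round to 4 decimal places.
\hat\phi_{1} = 0.1020

The Yule-Walker equations for an AR(p) process read, in matrix form,
  Gamma_p phi = r_p,   with   (Gamma_p)_{ij} = gamma(|i - j|),
                       (r_p)_i = gamma(i),   i,j = 1..p.
Substitute the sample gammas (Toeplitz matrix and right-hand side of size 2):
  Gamma_p = [[3.5939, 0.2617], [0.2617, 3.5939]]
  r_p     = [0.2617, -1.4145]
Written out:
  3.5939 phi_1 + 0.2617 phi_2 = 0.2617
  0.2617 phi_1 + 3.5939 phi_2 = -1.4145
Solve by Cramer's rule:
  det = gamma(0)^2 - gamma(1)^2 = (3.5939)^2 - (0.2617)^2 = 12.91611721 - 0.06848689 = 12.84763032
  phi_hat_1 = [gamma(1) gamma(0) - gamma(1) gamma(2)] / det = [(0.2617)(3.5939) - (0.2617)(-1.4145)] / 12.84763032 = 1.31069828 / 12.84763032 = 0.102
  phi_hat_2 = [gamma(0) gamma(2) - gamma(1)^2] / det = [(3.5939)(-1.4145) - (0.2617)^2] / 12.84763032 = -5.15205844 / 12.84763032 = -0.401
So phi_hat = [0.1020, -0.4010].
Therefore phi_hat_1 = 0.1020.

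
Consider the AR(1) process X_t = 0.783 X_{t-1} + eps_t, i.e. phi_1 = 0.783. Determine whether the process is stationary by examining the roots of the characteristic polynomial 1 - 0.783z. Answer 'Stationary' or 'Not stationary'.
\text{Stationary}

The AR(p) characteristic polynomial is P(z) = 1 - 0.783z.
Stationarity requires all roots to lie outside the unit circle, i.e. |z| > 1 for every root.
This is linear in z: 1 + (-0.783) z = 0  =>  z = -1/(-0.783) = 1.277139,  |z| = 1.277139.
Moduli of all roots: 1.2771.
All moduli strictly greater than 1? Yes.
Verdict: Stationary.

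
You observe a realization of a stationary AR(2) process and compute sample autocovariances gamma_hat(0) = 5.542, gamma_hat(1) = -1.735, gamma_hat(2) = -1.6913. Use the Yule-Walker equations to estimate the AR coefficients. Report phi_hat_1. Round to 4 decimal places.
\hat\phi_{1} = -0.4530

The Yule-Walker equations for an AR(p) process read, in matrix form,
  Gamma_p phi = r_p,   with   (Gamma_p)_{ij} = gamma(|i - j|),
                       (r_p)_i = gamma(i),   i,j = 1..p.
Substitute the sample gammas (Toeplitz matrix and right-hand side of size 2):
  Gamma_p = [[5.542, -1.735], [-1.735, 5.542]]
  r_p     = [-1.735, -1.6913]
Written out:
  5.542 phi_1 - 1.735 phi_2 = -1.735
  -1.735 phi_1 + 5.542 phi_2 = -1.6913
Solve by Cramer's rule:
  det = gamma(0)^2 - gamma(1)^2 = (5.542)^2 - (-1.735)^2 = 30.713764 - 3.010225 = 27.703539
  phi_hat_1 = [gamma(1) gamma(0) - gamma(1) gamma(2)] / det = [(-1.735)(5.542) - (-1.735)(-1.6913)] / 27.703539 = -12.5497755 / 27.703539 = -0.453
  phi_hat_2 = [gamma(0) gamma(2) - gamma(1)^2] / det = [(5.542)(-1.6913) - (-1.735)^2] / 27.703539 = -12.3834096 / 27.703539 = -0.447
So phi_hat = [-0.4530, -0.4470].
Therefore phi_hat_1 = -0.4530.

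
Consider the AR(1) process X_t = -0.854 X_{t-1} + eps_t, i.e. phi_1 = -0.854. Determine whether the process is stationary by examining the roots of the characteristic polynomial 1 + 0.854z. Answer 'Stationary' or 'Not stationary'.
\text{Stationary}

The AR(p) characteristic polynomial is P(z) = 1 + 0.854z.
Stationarity requires all roots to lie outside the unit circle, i.e. |z| > 1 for every root.
This is linear in z: 1 + (0.854) z = 0  =>  z = -1/(0.854) = -1.17096,  |z| = 1.17096.
Moduli of all roots: 1.1710.
All moduli strictly greater than 1? Yes.
Verdict: Stationary.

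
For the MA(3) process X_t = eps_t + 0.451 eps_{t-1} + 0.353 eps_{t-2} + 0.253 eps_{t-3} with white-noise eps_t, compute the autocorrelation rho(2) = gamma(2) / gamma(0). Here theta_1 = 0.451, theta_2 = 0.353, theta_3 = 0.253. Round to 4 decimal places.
\rho(2) = 0.3356

For an MA(q) process with theta_0 = 1, the autocovariance is
  gamma(k) = sigma^2 * sum_{i=0..q-k} theta_i * theta_{i+k},
and rho(k) = gamma(k) / gamma(0). Sigma^2 cancels.
  numerator   = (1)*(0.353) + (0.451)*(0.253) = 0.467103.
  denominator = (1)^2 + (0.451)^2 + (0.353)^2 + (0.253)^2 = 1.392019.
  rho(2) = 0.467103 / 1.392019 = 0.3356.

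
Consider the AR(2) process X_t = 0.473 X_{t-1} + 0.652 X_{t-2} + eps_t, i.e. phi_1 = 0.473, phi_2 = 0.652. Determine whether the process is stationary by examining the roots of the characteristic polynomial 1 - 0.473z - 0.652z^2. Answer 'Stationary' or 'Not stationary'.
\text{Not stationary}

The AR(p) characteristic polynomial is P(z) = 1 - 0.473z - 0.652z^2.
Stationarity requires all roots to lie outside the unit circle, i.e. |z| > 1 for every root.
Set 1 + (-0.473) z + (-0.652) z^2 = 0, i.e. a z^2 + b z + c = 0 with a = -0.652, b = -0.473, c = 1.
Discriminant D = b^2 - 4ac = (-0.473)^2 - 4*(-0.652)*1 = 0.223729 - (-2.608) = 2.831729.
D >= 0, so the roots are real: z = (-b +/- sqrt(D)) / (2a) = (0.473 +/- 1.682774) / (-1.304).
  z_1 = (0.473 + 1.682774) / (-1.304) = -1.6532,   |z_1| = 1.6532.
  z_2 = (0.473 - 1.682774) / (-1.304) = 0.9277,   |z_2| = 0.9277.
Moduli of all roots: 1.6532, 0.9277.
All moduli strictly greater than 1? No.
Verdict: Not stationary.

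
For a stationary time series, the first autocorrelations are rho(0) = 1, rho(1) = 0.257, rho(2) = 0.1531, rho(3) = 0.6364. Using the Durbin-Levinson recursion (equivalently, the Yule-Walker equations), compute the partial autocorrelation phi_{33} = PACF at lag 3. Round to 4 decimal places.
\phi_{33} = 0.6230

The PACF at lag k is phi_{kk}, the last component of the solution
to the Yule-Walker system G_k phi = r_k where
  (G_k)_{ij} = rho(|i - j|), (r_k)_i = rho(i), i,j = 1..k.
Equivalently, Durbin-Levinson gives phi_{kk} iteratively:
  phi_{11} = rho(1)
  phi_{kk} = [rho(k) - sum_{j=1..k-1} phi_{k-1,j} rho(k-j)]
            / [1 - sum_{j=1..k-1} phi_{k-1,j} rho(j)],
  phi_{k,j} = phi_{k-1,j} - phi_{kk} phi_{k-1,k-j},  j = 1..k-1.
Step k = 1:
  phi_11 = rho(1) = 0.257.
Step k = 2:
  phi_22 = [rho(2) - phi_11 rho(1)] / [1 - phi_11 rho(1)] = [0.1531 - (0.257)(0.257)] / [1 - (0.257)(0.257)]
         = 0.087051 / 0.933951 = 0.093207.
  Update: phi_21 = phi_11 - phi_22 phi_11 = 0.257 - (0.093207)(0.257) = 0.233046.
Step k = 3:
  phi_33 = [rho(3) - phi_21 rho(2) - phi_22 rho(1)] / [1 - phi_21 rho(1) - phi_22 rho(2)]
    numerator   = 0.6364 - (0.233046)(0.1531) - (0.093207)(0.257) = 0.57676644
    denominator = 1 - (0.233046)(0.257) - (0.093207)(0.1531) = 0.92583722
  phi_33 = 0.57676644 / 0.92583722 = 0.623.
Therefore phi_{33} = 0.6230.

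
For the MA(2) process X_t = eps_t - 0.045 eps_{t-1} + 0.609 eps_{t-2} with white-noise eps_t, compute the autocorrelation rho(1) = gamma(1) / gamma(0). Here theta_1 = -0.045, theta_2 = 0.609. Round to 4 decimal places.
\rho(1) = -0.0527

For an MA(q) process with theta_0 = 1, the autocovariance is
  gamma(k) = sigma^2 * sum_{i=0..q-k} theta_i * theta_{i+k},
and rho(k) = gamma(k) / gamma(0). Sigma^2 cancels.
  numerator   = (1)*(-0.045) + (-0.045)*(0.609) = -0.072405.
  denominator = (1)^2 + (-0.045)^2 + (0.609)^2 = 1.372906.
  rho(1) = -0.072405 / 1.372906 = -0.0527.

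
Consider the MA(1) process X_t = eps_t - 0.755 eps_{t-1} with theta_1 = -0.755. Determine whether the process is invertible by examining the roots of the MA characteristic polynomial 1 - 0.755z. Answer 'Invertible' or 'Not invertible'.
\text{Invertible}

The MA(q) characteristic polynomial is P(z) = 1 - 0.755z.
Invertibility requires all roots to lie outside the unit circle, i.e. |z| > 1 for every root.
This is linear in z: 1 + (-0.755) z = 0  =>  z = -1/(-0.755) = 1.324503,  |z| = 1.324503.
Moduli of all roots: 1.3245.
All moduli strictly greater than 1? Yes.
Verdict: Invertible.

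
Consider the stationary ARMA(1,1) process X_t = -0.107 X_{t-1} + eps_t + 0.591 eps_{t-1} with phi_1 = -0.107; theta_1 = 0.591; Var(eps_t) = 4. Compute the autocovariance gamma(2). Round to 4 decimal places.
\gamma(2) = -0.1963

Multiply the model equation by X_{t-k} and take expectations. With theta_0 = psi_0 = 1 and psi_j the MA(infinity) weights, this gives
  gamma(k) - sum_i phi_i gamma(k-i) = c_k,
  c_k = sigma^2 * sum_{j=k..q} theta_j psi_{j-k}   (c_k = 0 for k > q),
using gamma(-m) = gamma(m).
psi-weights needed (psi_j = theta_j + sum_i phi_i psi_{j-i}):
  psi_1 = theta_1 + phi_1 = 0.591 + (-0.107) = 0.484
Right-hand sides:
  c_0 = sigma^2 (1 + theta_1 psi_1) = 4 * (1 + (0.591)(0.484)) = 4 * 1.286044 = 5.144176
  c_1 = sigma^2 theta_1 = 4 * (0.591) = 2.364
  c_2 = 0
Equations for k = 0 and k = 1 (AR order 1):
  gamma(0) = phi_1 gamma(1) + c_0
  gamma(1) = phi_1 gamma(0) + c_1
Substituting the second into the first: gamma(0) (1 - phi_1^2) = c_0 + phi_1 c_1, so
  gamma(0) = (c_0 + phi_1 c_1) / (1 - phi_1^2) = (5.144176 + (-0.107)(2.364)) / (1 - (-0.107)^2) = 4.891228 / 0.988551 = 4.947876.
  gamma(1) = phi_1 gamma(0) + c_1 = (-0.107)(4.947876) + (2.364) = 1.834577.
For k = 2 (> q): gamma(2) = phi_1 gamma(1) = (-0.107)(1.834577) = -0.1963.
Therefore gamma(2) = -0.1963 (to 4 decimal places).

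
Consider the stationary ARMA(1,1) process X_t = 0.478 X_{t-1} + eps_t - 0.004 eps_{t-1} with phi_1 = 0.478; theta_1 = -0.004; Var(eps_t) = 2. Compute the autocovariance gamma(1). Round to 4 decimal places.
\gamma(1) = 1.2264

Multiply the model equation by X_{t-k} and take expectations. With theta_0 = psi_0 = 1 and psi_j the MA(infinity) weights, this gives
  gamma(k) - sum_i phi_i gamma(k-i) = c_k,
  c_k = sigma^2 * sum_{j=k..q} theta_j psi_{j-k}   (c_k = 0 for k > q),
using gamma(-m) = gamma(m).
psi-weights needed (psi_j = theta_j + sum_i phi_i psi_{j-i}):
  psi_1 = theta_1 + phi_1 = -0.004 + (0.478) = 0.474
Right-hand sides:
  c_0 = sigma^2 (1 + theta_1 psi_1) = 2 * (1 + (-0.004)(0.474)) = 2 * 0.998104 = 1.996208
  c_1 = sigma^2 theta_1 = 2 * (-0.004) = -0.008
  c_2 = 0
Equations for k = 0 and k = 1 (AR order 1):
  gamma(0) = phi_1 gamma(1) + c_0
  gamma(1) = phi_1 gamma(0) + c_1
Substituting the second into the first: gamma(0) (1 - phi_1^2) = c_0 + phi_1 c_1, so
  gamma(0) = (c_0 + phi_1 c_1) / (1 - phi_1^2) = (1.996208 + (0.478)(-0.008)) / (1 - (0.478)^2) = 1.992384 / 0.771516 = 2.582427.
  gamma(1) = phi_1 gamma(0) + c_1 = (0.478)(2.582427) + (-0.008) = 1.2264.
Therefore gamma(1) = 1.2264 (to 4 decimal places).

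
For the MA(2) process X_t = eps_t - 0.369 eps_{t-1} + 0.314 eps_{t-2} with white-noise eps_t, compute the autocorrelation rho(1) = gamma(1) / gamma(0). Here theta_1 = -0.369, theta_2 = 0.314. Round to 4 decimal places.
\rho(1) = -0.3927

For an MA(q) process with theta_0 = 1, the autocovariance is
  gamma(k) = sigma^2 * sum_{i=0..q-k} theta_i * theta_{i+k},
and rho(k) = gamma(k) / gamma(0). Sigma^2 cancels.
  numerator   = (1)*(-0.369) + (-0.369)*(0.314) = -0.484866.
  denominator = (1)^2 + (-0.369)^2 + (0.314)^2 = 1.234757.
  rho(1) = -0.484866 / 1.234757 = -0.3927.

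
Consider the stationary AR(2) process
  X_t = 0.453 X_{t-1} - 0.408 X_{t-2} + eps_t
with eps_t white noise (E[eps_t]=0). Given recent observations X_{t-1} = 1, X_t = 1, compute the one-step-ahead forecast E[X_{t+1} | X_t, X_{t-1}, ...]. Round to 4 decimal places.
E[X_{t+1} \mid \mathcal F_t] = 0.0450

For an AR(p) model X_t = c + sum_i phi_i X_{t-i} + eps_t, the
one-step-ahead conditional mean is
  E[X_{t+1} | X_t, ...] = c + sum_i phi_i X_{t+1-i}.
Substitute known values:
  E[X_{t+1} | ...] = (0.453) * (1) + (-0.408) * (1)
                   = 0.0450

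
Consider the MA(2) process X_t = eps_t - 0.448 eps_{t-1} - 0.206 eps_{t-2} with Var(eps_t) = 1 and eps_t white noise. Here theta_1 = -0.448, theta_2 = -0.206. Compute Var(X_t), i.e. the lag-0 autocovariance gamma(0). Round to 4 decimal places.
\gamma(0) = 1.2431

For an MA(q) process X_t = eps_t + sum_i theta_i eps_{t-i} with
Var(eps_t) = sigma^2, the variance is
  gamma(0) = sigma^2 * (1 + sum_i theta_i^2).
  sum_i theta_i^2 = (-0.448)^2 + (-0.206)^2 = 0.200704 + 0.042436 = 0.24314.
  gamma(0) = 1 * (1 + 0.24314) = 1 * 1.24314 = 1.24314, which rounds to 1.2431.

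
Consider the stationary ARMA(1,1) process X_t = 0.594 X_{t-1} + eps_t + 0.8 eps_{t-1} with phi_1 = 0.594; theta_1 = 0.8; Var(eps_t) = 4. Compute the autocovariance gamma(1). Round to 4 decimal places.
\gamma(1) = 12.7104

Multiply the model equation by X_{t-k} and take expectations. With theta_0 = psi_0 = 1 and psi_j the MA(infinity) weights, this gives
  gamma(k) - sum_i phi_i gamma(k-i) = c_k,
  c_k = sigma^2 * sum_{j=k..q} theta_j psi_{j-k}   (c_k = 0 for k > q),
using gamma(-m) = gamma(m).
psi-weights needed (psi_j = theta_j + sum_i phi_i psi_{j-i}):
  psi_1 = theta_1 + phi_1 = 0.8 + (0.594) = 1.394
Right-hand sides:
  c_0 = sigma^2 (1 + theta_1 psi_1) = 4 * (1 + (0.8)(1.394)) = 4 * 2.1152 = 8.4608
  c_1 = sigma^2 theta_1 = 4 * (0.8) = 3.2
  c_2 = 0
Equations for k = 0 and k = 1 (AR order 1):
  gamma(0) = phi_1 gamma(1) + c_0
  gamma(1) = phi_1 gamma(0) + c_1
Substituting the second into the first: gamma(0) (1 - phi_1^2) = c_0 + phi_1 c_1, so
  gamma(0) = (c_0 + phi_1 c_1) / (1 - phi_1^2) = (8.4608 + (0.594)(3.2)) / (1 - (0.594)^2) = 10.3616 / 0.647164 = 16.010779.
  gamma(1) = phi_1 gamma(0) + c_1 = (0.594)(16.010779) + (3.2) = 12.710403.
Therefore gamma(1) = 12.7104 (to 4 decimal places).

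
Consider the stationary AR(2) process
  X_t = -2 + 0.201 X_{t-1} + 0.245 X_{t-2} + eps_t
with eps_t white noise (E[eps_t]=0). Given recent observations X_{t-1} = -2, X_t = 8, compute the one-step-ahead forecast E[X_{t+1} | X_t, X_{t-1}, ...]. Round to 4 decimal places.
E[X_{t+1} \mid \mathcal F_t] = -0.8820

For an AR(p) model X_t = c + sum_i phi_i X_{t-i} + eps_t, the
one-step-ahead conditional mean is
  E[X_{t+1} | X_t, ...] = c + sum_i phi_i X_{t+1-i}.
Substitute known values:
  E[X_{t+1} | ...] = -2 + (0.201) * (8) + (0.245) * (-2)
                   = -0.8820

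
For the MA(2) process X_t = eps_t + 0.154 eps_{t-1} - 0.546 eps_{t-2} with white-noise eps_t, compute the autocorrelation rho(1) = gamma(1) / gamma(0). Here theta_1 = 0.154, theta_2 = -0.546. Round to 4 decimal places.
\rho(1) = 0.0529

For an MA(q) process with theta_0 = 1, the autocovariance is
  gamma(k) = sigma^2 * sum_{i=0..q-k} theta_i * theta_{i+k},
and rho(k) = gamma(k) / gamma(0). Sigma^2 cancels.
  numerator   = (1)*(0.154) + (0.154)*(-0.546) = 0.069916.
  denominator = (1)^2 + (0.154)^2 + (-0.546)^2 = 1.321832.
  rho(1) = 0.069916 / 1.321832 = 0.0529.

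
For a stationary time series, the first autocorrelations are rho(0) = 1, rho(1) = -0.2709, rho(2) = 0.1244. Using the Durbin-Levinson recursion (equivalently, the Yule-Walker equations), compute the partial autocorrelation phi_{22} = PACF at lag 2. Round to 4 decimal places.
\phi_{22} = 0.0551

The PACF at lag k is phi_{kk}, the last component of the solution
to the Yule-Walker system G_k phi = r_k where
  (G_k)_{ij} = rho(|i - j|), (r_k)_i = rho(i), i,j = 1..k.
Equivalently, Durbin-Levinson gives phi_{kk} iteratively:
  phi_{11} = rho(1)
  phi_{kk} = [rho(k) - sum_{j=1..k-1} phi_{k-1,j} rho(k-j)]
            / [1 - sum_{j=1..k-1} phi_{k-1,j} rho(j)],
  phi_{k,j} = phi_{k-1,j} - phi_{kk} phi_{k-1,k-j},  j = 1..k-1.
Step k = 1:
  phi_11 = rho(1) = -0.2709.
Step k = 2:
  phi_22 = [rho(2) - phi_11 rho(1)] / [1 - phi_11 rho(1)] = [0.1244 - (-0.2709)(-0.2709)] / [1 - (-0.2709)(-0.2709)]
         = 0.05101319 / 0.92661319 = 0.0551.
Therefore phi_{22} = 0.0551.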